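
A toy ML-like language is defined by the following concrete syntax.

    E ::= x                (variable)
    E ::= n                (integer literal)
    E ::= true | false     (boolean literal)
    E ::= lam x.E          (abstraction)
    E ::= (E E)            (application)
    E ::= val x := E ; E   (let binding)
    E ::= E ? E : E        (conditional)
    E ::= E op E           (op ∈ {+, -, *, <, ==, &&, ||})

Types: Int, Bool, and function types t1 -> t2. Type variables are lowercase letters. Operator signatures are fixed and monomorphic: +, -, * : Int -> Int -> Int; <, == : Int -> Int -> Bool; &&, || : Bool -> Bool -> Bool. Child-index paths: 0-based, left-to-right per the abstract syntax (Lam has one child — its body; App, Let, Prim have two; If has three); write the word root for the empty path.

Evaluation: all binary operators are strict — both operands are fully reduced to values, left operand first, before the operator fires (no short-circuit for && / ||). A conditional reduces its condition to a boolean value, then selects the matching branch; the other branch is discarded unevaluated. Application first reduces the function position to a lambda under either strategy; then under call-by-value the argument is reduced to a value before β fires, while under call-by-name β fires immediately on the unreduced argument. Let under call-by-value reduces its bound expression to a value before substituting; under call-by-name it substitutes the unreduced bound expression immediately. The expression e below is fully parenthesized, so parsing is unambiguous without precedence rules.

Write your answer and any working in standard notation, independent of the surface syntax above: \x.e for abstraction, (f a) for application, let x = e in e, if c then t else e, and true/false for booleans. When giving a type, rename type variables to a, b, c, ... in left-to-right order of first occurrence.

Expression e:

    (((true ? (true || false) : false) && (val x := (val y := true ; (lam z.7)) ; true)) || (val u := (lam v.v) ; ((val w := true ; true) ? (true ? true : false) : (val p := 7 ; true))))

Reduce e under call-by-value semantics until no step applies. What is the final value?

Answer: true

Derivation:
step 0: (((if true then (true || false) else false) && (let x = (let y = true in (\z.7)) in true)) || (let u = (\v.v) in (if (let w = true in true) then (if true then true else false) else (let p = 7 in true))))
step 1: [if@0.0] (((true || false) && (let x = (let y = true in (\z.7)) in true)) || (let u = (\v.v) in (if (let w = true in true) then (if true then true else false) else (let p = 7 in true))))
step 2: [delta@0.0] ((true && (let x = (let y = true in (\z.7)) in true)) || (let u = (\v.v) in (if (let w = true in true) then (if true then true else false) else (let p = 7 in true))))
step 3: [let@0.1.0] ((true && (let x = (\z.7) in true)) || (let u = (\v.v) in (if (let w = true in true) then (if true then true else false) else (let p = 7 in true))))
step 4: [let@0.1] ((true && true) || (let u = (\v.v) in (if (let w = true in true) then (if true then true else false) else (let p = 7 in true))))
step 5: [delta@0] (true || (let u = (\v.v) in (if (let w = true in true) then (if true then true else false) else (let p = 7 in true))))
step 6: [let@1] (true || (if (let w = true in true) then (if true then true else false) else (let p = 7 in true)))
step 7: [let@1.0] (true || (if true then (if true then true else false) else (let p = 7 in true)))
step 8: [if@1] (true || (if true then true else false))
step 9: [if@1] (true || true)
step 10: [delta@root] true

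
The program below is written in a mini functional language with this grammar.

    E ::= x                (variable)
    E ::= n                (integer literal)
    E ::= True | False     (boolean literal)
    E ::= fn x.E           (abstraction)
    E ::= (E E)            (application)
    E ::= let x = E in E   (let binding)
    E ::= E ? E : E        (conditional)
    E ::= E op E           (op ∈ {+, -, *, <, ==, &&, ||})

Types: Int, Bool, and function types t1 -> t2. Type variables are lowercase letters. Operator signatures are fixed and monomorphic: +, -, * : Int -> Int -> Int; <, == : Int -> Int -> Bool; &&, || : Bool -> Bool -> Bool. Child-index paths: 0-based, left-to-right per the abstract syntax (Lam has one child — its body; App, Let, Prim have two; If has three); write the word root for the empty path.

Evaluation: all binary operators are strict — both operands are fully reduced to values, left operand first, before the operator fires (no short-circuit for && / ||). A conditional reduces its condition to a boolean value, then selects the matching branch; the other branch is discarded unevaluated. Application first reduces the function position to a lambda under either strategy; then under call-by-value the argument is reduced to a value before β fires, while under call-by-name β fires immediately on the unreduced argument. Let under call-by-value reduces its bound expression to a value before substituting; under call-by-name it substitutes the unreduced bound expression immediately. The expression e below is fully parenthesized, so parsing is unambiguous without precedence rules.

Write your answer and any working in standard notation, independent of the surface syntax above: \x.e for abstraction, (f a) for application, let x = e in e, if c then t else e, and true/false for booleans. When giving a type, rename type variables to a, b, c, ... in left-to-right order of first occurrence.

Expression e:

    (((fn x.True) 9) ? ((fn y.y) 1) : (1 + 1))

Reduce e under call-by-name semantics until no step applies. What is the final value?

Answer: 1

Derivation:
step 0: (if ((\x.true) 9) then ((\y.y) 1) else (1 + 1))
step 1: [beta@0] (if true then ((\y.y) 1) else (1 + 1))
step 2: [if@root] ((\y.y) 1)
step 3: [beta@root] 1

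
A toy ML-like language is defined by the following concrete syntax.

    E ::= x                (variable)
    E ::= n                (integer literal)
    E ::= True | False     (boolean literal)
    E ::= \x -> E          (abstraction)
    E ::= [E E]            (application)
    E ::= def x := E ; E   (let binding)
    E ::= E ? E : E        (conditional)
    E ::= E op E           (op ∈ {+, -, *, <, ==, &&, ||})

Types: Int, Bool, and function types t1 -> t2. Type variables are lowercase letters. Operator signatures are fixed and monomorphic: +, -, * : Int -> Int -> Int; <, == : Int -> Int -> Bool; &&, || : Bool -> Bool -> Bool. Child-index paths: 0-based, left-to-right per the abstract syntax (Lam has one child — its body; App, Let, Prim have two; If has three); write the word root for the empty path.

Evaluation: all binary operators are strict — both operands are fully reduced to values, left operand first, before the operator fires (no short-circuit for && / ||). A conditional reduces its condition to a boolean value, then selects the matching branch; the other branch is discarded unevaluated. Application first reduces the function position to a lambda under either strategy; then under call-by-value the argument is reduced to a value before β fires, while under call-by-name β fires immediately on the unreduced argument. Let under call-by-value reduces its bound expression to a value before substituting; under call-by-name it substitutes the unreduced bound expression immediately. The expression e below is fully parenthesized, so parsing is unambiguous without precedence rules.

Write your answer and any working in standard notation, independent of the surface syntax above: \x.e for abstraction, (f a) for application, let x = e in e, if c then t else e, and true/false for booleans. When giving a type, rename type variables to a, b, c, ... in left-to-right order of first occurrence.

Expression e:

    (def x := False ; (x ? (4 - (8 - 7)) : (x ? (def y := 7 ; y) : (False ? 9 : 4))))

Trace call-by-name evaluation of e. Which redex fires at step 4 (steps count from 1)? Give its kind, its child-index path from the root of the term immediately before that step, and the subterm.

Answer: if at root : (if false then 9 else 4)

Derivation:
step 0: (let x = false in (if x then (4 - (8 - 7)) else (if x then (let y = 7 in y) else (if false then 9 else 4))))
step 1: [let@root] (if false then (4 - (8 - 7)) else (if false then (let y = 7 in y) else (if false then 9 else 4)))
step 2: [if@root] (if false then (let y = 7 in y) else (if false then 9 else 4))
step 3: [if@root] (if false then 9 else 4)
step 4: [if@root] 4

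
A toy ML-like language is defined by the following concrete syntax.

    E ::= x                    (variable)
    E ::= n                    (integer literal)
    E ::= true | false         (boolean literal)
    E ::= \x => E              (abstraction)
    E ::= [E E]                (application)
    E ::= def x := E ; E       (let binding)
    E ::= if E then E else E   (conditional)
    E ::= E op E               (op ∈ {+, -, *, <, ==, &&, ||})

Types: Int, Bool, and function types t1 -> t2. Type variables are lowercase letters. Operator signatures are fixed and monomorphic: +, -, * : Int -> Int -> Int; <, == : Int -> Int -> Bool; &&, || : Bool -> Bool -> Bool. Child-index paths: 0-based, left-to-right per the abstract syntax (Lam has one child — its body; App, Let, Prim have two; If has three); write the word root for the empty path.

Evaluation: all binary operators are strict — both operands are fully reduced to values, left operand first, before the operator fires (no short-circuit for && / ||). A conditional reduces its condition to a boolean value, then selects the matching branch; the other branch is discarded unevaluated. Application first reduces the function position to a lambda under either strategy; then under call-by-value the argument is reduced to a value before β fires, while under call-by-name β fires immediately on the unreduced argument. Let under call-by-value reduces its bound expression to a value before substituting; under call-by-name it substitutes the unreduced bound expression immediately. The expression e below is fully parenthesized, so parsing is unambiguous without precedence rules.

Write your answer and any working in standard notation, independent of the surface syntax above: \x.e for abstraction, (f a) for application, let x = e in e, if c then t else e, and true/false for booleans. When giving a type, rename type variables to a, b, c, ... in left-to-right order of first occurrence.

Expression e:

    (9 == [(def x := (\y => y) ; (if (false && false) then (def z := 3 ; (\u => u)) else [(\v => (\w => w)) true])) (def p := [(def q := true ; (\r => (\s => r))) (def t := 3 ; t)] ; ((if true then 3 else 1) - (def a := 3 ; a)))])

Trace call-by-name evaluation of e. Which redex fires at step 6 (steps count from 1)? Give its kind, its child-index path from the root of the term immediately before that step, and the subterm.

Trace:
step 0: (9 == ((let x = (\y.y) in (if (false && false) then (let z = 3 in (\u.u)) else ((\v.(\w.w)) true))) (let p = ((let q = true in (\r.(\s.r))) (let t = 3 in t)) in ((if true then 3 else 1) - (let a = 3 in a)))))
step 1: [let@1.0] (9 == ((if (false && false) then (let z = 3 in (\u.u)) else ((\v.(\w.w)) true)) (let p = ((let q = true in (\r.(\s.r))) (let t = 3 in t)) in ((if true then 3 else 1) - (let a = 3 in a)))))
step 2: [delta@1.0.0] (9 == ((if false then (let z = 3 in (\u.u)) else ((\v.(\w.w)) true)) (let p = ((let q = true in (\r.(\s.r))) (let t = 3 in t)) in ((if true then 3 else 1) - (let a = 3 in a)))))
step 3: [if@1.0] (9 == (((\v.(\w.w)) true) (let p = ((let q = true in (\r.(\s.r))) (let t = 3 in t)) in ((if true then 3 else 1) - (let a = 3 in a)))))
step 4: [beta@1.0] (9 == ((\w.w) (let p = ((let q = true in (\r.(\s.r))) (let t = 3 in t)) in ((if true then 3 else 1) - (let a = 3 in a)))))
step 5: [beta@1] (9 == (let p = ((let q = true in (\r.(\s.r))) (let t = 3 in t)) in ((if true then 3 else 1) - (let a = 3 in a))))
step 6: [let@1] (9 == ((if true then 3 else 1) - (let a = 3 in a)))

Answer: let at 1 : (let p = ((let q = true in (\r.(\s.r))) (let t = 3 in t)) in ((if true then 3 else 1) - (let a = 3 in a)))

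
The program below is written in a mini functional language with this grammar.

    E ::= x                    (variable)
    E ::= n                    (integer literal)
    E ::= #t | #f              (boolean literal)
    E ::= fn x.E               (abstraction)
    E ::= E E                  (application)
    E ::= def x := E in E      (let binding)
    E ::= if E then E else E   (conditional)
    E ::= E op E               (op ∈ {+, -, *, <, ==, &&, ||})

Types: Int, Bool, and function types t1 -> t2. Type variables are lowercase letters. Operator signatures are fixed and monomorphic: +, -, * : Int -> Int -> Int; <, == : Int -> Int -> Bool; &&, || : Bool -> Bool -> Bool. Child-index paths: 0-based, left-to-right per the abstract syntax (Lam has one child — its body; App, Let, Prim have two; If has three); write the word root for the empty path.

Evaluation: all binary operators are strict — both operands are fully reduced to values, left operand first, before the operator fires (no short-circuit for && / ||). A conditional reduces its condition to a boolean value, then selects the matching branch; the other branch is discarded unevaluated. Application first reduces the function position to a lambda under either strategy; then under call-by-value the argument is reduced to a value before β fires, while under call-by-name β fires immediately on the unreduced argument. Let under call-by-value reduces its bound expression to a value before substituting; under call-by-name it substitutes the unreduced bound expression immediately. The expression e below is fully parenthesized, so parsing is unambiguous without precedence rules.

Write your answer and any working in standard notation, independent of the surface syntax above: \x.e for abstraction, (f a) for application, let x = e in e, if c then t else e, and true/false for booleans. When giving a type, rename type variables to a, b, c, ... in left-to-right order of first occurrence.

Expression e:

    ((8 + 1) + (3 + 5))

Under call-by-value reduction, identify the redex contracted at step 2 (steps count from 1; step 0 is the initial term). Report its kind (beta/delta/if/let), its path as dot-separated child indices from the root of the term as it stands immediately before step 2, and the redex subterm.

Answer: delta at 1 : (3 + 5)

Working:
step 0: ((8 + 1) + (3 + 5))
step 1: [delta@0] (9 + (3 + 5))
step 2: [delta@1] (9 + 8)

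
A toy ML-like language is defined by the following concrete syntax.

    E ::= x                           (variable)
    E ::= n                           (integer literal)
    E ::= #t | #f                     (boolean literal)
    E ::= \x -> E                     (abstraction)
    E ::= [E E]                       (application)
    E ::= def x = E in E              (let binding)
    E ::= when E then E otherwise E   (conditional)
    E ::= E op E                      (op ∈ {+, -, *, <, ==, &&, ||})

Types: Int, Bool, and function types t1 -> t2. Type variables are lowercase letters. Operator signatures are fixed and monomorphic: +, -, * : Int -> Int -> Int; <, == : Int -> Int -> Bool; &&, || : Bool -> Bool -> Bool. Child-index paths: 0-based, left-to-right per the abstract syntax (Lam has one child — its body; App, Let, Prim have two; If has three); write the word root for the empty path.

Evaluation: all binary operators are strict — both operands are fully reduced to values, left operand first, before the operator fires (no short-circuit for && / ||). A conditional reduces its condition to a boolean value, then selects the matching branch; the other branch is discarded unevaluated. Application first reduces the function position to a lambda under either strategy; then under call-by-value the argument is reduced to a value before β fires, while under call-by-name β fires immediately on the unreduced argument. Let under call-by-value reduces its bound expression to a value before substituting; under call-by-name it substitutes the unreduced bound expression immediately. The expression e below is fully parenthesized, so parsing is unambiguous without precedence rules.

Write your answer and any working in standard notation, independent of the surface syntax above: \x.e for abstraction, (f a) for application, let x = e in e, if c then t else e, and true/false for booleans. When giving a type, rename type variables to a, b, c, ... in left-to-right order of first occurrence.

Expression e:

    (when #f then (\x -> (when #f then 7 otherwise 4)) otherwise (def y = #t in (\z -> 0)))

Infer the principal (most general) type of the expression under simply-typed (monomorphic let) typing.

Answer: a -> Int

Trace:
  unify Bool ~ Bool
  unify Bool ~ Bool
  unify Int ~ Int
\x._ : a -> Int
let y : Bool
\z._ : b -> Int
  unify a -> Int ~ b -> Int
  unify a ~ b
  unify Int ~ Int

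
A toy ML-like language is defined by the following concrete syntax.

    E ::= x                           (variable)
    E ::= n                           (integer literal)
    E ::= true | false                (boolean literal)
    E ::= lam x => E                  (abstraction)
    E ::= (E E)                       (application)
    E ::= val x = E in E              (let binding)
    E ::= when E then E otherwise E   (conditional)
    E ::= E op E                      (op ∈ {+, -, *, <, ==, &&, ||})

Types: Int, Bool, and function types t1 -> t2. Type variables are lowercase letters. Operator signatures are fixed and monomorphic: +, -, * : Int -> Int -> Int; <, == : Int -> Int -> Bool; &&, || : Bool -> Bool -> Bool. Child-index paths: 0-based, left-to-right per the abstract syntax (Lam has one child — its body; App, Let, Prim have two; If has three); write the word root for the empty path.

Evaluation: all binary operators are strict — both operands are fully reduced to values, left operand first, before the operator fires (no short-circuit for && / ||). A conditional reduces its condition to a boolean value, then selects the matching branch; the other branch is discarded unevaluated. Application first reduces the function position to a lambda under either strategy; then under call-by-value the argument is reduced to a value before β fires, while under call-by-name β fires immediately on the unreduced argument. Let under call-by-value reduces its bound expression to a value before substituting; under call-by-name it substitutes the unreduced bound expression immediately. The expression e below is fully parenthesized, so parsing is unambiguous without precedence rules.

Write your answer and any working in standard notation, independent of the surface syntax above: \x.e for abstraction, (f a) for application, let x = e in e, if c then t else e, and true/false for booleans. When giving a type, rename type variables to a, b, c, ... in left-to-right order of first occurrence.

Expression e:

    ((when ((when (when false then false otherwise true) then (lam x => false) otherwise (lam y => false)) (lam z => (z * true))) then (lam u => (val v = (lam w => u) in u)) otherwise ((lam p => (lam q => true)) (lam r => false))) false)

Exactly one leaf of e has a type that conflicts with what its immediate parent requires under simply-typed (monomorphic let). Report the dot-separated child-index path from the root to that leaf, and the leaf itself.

Answer: 0.0.1.0.1 : true

Trace:
  unify Bool ~ Bool
  unify Bool ~ Bool
  unify Bool ~ Bool
\x._ : a -> Bool
\y._ : b -> Bool
  unify a -> Bool ~ b -> Bool
  unify a ~ b
  unify Bool ~ Bool
z : c
  unify c ~ Int
  unify Bool ~ Int
  FAIL: mismatch Bool ~ Int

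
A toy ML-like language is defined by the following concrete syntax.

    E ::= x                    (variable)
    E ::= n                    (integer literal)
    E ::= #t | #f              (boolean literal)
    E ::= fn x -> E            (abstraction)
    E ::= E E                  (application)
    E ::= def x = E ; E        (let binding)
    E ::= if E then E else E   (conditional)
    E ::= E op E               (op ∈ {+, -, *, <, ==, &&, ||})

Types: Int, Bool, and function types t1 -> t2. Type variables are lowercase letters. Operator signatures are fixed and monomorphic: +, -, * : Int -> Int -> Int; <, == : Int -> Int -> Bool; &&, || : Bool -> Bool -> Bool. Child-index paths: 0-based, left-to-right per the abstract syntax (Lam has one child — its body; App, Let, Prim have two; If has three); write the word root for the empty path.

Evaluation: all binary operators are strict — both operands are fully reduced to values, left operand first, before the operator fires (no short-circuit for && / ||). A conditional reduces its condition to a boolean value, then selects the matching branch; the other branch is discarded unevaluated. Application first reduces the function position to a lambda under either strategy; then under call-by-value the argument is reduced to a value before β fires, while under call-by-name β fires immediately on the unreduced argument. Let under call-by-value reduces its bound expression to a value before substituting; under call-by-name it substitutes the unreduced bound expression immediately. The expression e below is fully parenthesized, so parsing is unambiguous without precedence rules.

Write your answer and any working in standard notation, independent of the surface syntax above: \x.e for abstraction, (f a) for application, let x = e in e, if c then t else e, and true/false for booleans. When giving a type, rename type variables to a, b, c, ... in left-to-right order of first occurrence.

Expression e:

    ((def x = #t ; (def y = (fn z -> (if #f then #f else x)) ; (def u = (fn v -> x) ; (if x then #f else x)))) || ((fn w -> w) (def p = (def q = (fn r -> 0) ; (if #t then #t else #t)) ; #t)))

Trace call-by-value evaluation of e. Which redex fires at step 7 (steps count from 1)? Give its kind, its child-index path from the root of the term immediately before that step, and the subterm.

Answer: let at 1.1 : (let p = true in true)

Derivation:
step 0: ((let x = true in (let y = (\z.(if false then false else x)) in (let u = (\v.x) in (if x then false else x)))) || ((\w.w) (let p = (let q = (\r.0) in (if true then true else true)) in true)))
step 1: [let@0] ((let y = (\z.(if false then false else true)) in (let u = (\v.true) in (if true then false else true))) || ((\w.w) (let p = (let q = (\r.0) in (if true then true else true)) in true)))
step 2: [let@0] ((let u = (\v.true) in (if true then false else true)) || ((\w.w) (let p = (let q = (\r.0) in (if true then true else true)) in true)))
step 3: [let@0] ((if true then false else true) || ((\w.w) (let p = (let q = (\r.0) in (if true then true else true)) in true)))
step 4: [if@0] (false || ((\w.w) (let p = (let q = (\r.0) in (if true then true else true)) in true)))
step 5: [let@1.1.0] (false || ((\w.w) (let p = (if true then true else true) in true)))
step 6: [if@1.1.0] (false || ((\w.w) (let p = true in true)))
step 7: [let@1.1] (false || ((\w.w) true))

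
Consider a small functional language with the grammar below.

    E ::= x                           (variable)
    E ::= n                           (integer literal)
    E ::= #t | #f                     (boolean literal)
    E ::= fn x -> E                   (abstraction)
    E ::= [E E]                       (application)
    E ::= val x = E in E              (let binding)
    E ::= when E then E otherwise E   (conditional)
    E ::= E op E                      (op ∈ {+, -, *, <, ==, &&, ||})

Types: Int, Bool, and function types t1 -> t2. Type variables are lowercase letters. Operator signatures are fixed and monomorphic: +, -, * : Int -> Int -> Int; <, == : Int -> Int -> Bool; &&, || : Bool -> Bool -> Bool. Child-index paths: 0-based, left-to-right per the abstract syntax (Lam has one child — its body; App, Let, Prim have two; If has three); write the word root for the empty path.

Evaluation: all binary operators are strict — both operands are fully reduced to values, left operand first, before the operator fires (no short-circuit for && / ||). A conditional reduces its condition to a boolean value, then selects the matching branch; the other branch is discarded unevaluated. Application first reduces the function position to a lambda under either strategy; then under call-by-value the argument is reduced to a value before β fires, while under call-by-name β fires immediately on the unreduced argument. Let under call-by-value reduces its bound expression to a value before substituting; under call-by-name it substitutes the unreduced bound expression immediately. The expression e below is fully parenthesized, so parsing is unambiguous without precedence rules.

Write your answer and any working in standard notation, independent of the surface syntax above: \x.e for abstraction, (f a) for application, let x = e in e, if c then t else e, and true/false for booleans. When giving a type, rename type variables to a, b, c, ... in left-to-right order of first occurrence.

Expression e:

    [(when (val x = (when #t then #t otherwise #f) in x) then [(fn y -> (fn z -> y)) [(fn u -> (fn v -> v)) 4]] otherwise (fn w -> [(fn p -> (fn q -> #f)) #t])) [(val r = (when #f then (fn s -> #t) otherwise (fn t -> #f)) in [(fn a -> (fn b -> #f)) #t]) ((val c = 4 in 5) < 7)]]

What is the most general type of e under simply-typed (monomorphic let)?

Answer: Bool -> Bool

Working:
  unify Bool ~ Bool
  unify Bool ~ Bool
let x : Bool
x : Bool
  unify Bool ~ Bool
y : a
\z._ : b -> a
\y._ : a -> b -> a
v : d
\v._ : d -> d
\u._ : c -> d -> d
  unify c -> d -> d ~ Int -> e
  unify c ~ Int
  unify d -> d ~ e
_ _ : d -> d
  unify a -> b -> a ~ (d -> d) -> f
  unify a ~ d -> d
  unify b -> d -> d ~ f
_ _ : b -> d -> d
\q._ : i -> Bool
\p._ : h -> i -> Bool
  unify h -> i -> Bool ~ Bool -> j
  unify h ~ Bool
  unify i -> Bool ~ j
_ _ : i -> Bool
\w._ : g -> i -> Bool
  unify b -> d -> d ~ g -> i -> Bool
  unify b ~ g
  unify d -> d ~ i -> Bool
  unify d ~ i
  unify i ~ Bool
  unify Bool ~ Bool
\s._ : k -> Bool
\t._ : l -> Bool
  unify k -> Bool ~ l -> Bool
  unify k ~ l
  unify Bool ~ Bool
let r : l -> Bool
\b._ : n -> Bool
\a._ : m -> n -> Bool
  unify m -> n -> Bool ~ Bool -> o
  unify m ~ Bool
  unify n -> Bool ~ o
_ _ : n -> Bool
let c : Int
  unify Int ~ Int
  unify Int ~ Int
  unify n -> Bool ~ Bool -> p
  unify n ~ Bool
  unify Bool ~ p
_ _ : Bool
  unify g -> Bool -> Bool ~ Bool -> q
  unify g ~ Bool
  unify Bool -> Bool ~ q
_ _ : Bool -> Bool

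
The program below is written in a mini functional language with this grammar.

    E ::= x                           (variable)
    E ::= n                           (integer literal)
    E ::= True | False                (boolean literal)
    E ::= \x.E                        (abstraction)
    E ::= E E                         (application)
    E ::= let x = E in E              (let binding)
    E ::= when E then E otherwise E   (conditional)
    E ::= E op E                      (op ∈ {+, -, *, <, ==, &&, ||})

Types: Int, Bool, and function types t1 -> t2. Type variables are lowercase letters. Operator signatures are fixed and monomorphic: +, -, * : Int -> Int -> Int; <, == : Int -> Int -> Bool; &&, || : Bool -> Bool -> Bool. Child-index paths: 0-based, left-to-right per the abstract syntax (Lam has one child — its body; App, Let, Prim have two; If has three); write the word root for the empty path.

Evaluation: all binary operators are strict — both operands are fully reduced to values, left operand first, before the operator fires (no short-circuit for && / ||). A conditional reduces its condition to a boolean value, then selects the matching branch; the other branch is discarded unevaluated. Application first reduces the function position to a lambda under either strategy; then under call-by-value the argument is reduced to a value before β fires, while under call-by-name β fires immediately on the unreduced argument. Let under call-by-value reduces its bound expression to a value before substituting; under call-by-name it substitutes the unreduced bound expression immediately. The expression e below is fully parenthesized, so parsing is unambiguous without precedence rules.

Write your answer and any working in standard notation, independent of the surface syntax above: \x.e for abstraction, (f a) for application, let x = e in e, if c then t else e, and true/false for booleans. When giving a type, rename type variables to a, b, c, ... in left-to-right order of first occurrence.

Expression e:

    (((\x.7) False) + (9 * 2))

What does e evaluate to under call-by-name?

Answer: 25

Derivation:
step 0: (((\x.7) false) + (9 * 2))
step 1: [beta@0] (7 + (9 * 2))
step 2: [delta@1] (7 + 18)
step 3: [delta@root] 25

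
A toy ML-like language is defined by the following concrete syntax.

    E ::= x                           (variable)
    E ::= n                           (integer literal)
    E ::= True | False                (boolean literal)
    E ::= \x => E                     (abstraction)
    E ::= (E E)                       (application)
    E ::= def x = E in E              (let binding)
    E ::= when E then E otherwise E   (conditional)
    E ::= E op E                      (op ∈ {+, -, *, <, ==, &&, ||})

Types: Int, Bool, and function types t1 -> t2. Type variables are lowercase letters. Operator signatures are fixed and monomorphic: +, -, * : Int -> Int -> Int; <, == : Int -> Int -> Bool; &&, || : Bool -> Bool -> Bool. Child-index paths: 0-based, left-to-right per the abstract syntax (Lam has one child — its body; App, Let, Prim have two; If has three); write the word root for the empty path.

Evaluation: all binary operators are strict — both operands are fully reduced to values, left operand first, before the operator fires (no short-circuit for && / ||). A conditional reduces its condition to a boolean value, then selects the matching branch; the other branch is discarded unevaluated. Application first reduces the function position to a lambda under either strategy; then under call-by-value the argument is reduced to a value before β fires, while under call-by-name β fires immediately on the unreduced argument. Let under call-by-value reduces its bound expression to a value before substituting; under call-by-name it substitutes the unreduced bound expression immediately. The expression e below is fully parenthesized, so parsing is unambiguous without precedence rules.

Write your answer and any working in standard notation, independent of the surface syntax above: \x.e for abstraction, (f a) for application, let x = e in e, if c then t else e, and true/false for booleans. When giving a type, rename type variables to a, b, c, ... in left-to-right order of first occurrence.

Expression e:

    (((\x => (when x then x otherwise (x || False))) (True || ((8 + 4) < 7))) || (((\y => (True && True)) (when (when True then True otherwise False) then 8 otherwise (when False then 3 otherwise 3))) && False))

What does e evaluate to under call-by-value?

Answer: true

Derivation:
step 0: (((\x.(if x then x else (x || false))) (true || ((8 + 4) < 7))) || (((\y.(true && true)) (if (if true then true else false) then 8 else (if false then 3 else 3))) && false))
step 1: [delta@0.1.1.0] (((\x.(if x then x else (x || false))) (true || (12 < 7))) || (((\y.(true && true)) (if (if true then true else false) then 8 else (if false then 3 else 3))) && false))
step 2: [delta@0.1.1] (((\x.(if x then x else (x || false))) (true || false)) || (((\y.(true && true)) (if (if true then true else false) then 8 else (if false then 3 else 3))) && false))
step 3: [delta@0.1] (((\x.(if x then x else (x || false))) true) || (((\y.(true && true)) (if (if true then true else false) then 8 else (if false then 3 else 3))) && false))
step 4: [beta@0] ((if true then true else (true || false)) || (((\y.(true && true)) (if (if true then true else false) then 8 else (if false then 3 else 3))) && false))
step 5: [if@0] (true || (((\y.(true && true)) (if (if true then true else false) then 8 else (if false then 3 else 3))) && false))
step 6: [if@1.0.1.0] (true || (((\y.(true && true)) (if true then 8 else (if false then 3 else 3))) && false))
step 7: [if@1.0.1] (true || (((\y.(true && true)) 8) && false))
step 8: [beta@1.0] (true || ((true && true) && false))
step 9: [delta@1.0] (true || (true && false))
step 10: [delta@1] (true || false)
step 11: [delta@root] true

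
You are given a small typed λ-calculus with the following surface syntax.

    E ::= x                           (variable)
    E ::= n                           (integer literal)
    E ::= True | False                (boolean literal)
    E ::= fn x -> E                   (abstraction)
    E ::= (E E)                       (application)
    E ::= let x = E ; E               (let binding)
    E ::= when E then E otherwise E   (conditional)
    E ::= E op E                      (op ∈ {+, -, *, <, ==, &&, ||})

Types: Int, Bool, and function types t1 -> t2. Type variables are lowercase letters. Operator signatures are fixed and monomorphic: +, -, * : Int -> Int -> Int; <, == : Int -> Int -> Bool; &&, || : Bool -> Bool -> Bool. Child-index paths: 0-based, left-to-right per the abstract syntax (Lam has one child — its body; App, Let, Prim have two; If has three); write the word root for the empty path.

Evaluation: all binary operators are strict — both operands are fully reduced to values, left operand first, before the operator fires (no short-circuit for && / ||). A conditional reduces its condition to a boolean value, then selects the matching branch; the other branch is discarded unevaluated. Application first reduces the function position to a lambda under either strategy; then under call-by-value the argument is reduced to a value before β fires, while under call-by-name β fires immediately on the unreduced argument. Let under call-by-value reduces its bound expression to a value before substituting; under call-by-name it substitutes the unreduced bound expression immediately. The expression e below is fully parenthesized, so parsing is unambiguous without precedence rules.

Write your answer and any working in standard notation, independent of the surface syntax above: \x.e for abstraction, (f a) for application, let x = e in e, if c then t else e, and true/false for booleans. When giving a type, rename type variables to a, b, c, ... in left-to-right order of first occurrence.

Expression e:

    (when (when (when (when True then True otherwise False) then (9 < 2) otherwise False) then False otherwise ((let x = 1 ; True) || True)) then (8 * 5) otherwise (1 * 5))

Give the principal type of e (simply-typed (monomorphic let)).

Working:
  unify Bool ~ Bool
  unify Bool ~ Bool
  unify Bool ~ Bool
  unify Int ~ Int
  unify Int ~ Int
  unify Bool ~ Bool
  unify Bool ~ Bool
let x : Int
  unify Bool ~ Bool
  unify Bool ~ Bool
  unify Bool ~ Bool
  unify Bool ~ Bool
  unify Int ~ Int
  unify Int ~ Int
  unify Int ~ Int
  unify Int ~ Int
  unify Int ~ Int

Answer: Int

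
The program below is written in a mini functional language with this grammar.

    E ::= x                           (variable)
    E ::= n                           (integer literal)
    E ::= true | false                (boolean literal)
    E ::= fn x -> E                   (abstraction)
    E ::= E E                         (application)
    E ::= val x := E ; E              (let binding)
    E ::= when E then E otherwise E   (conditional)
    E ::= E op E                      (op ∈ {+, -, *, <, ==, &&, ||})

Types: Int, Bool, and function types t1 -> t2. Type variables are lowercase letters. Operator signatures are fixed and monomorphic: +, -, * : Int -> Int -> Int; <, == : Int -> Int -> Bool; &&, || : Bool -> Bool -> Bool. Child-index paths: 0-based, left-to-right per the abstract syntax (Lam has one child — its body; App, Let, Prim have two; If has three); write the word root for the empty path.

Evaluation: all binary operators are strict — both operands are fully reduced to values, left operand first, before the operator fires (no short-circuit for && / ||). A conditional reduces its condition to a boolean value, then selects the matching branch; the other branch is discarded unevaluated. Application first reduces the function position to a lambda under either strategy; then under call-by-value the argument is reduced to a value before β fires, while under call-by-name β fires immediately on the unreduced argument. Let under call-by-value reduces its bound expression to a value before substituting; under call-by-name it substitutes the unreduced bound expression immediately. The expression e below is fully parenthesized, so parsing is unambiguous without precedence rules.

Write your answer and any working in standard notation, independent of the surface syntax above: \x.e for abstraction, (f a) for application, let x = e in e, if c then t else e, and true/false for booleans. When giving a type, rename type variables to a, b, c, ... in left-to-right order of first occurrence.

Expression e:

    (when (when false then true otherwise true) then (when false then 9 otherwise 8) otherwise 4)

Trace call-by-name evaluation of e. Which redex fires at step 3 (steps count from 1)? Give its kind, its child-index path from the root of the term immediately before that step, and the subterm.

Working:
step 0: (if (if false then true else true) then (if false then 9 else 8) else 4)
step 1: [if@0] (if true then (if false then 9 else 8) else 4)
step 2: [if@root] (if false then 9 else 8)
step 3: [if@root] 8

Answer: if at root : (if false then 9 else 8)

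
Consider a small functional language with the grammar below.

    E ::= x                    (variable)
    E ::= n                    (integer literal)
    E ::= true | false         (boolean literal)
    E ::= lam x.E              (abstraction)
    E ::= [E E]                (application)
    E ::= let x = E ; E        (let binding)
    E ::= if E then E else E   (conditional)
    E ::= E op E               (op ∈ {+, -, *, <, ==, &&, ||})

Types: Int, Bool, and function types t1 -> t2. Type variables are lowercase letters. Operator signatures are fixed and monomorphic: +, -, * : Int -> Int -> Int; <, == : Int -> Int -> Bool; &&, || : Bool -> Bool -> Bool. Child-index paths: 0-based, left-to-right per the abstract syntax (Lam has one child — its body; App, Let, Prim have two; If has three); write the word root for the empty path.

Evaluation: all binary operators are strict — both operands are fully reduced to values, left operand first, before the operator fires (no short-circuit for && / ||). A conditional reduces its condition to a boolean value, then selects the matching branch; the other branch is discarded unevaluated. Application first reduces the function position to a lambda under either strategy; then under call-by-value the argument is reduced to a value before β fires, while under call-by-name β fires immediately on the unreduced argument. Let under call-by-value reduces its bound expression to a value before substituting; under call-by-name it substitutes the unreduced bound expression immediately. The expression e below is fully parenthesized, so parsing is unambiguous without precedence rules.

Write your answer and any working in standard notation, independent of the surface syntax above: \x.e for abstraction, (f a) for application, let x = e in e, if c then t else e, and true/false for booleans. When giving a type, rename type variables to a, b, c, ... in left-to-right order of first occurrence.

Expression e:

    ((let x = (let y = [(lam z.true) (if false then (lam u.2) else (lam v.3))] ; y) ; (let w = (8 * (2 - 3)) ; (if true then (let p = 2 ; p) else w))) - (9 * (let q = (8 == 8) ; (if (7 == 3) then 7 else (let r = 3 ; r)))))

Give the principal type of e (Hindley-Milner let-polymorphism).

Trace:
\z._ : a -> Bool
  unify Bool ~ Bool
\u._ : b -> Int
\v._ : c -> Int
  unify b -> Int ~ c -> Int
  unify b ~ c
  unify Int ~ Int
  unify a -> Bool ~ (c -> Int) -> d
  unify a ~ c -> Int
  unify Bool ~ d
_ _ : Bool
let y : Bool
y : Bool
let x : Bool
  unify Int ~ Int
  unify Int ~ Int
  unify Int ~ Int
  unify Int ~ Int
let w : Int
  unify Bool ~ Bool
let p : Int
p : Int
w : Int
  unify Int ~ Int
  unify Int ~ Int
  unify Int ~ Int
  unify Int ~ Int
  unify Int ~ Int
let q : Bool
  unify Int ~ Int
  unify Int ~ Int
  unify Bool ~ Bool
let r : Int
r : Int
  unify Int ~ Int
  unify Int ~ Int
  unify Int ~ Int

Answer: Int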